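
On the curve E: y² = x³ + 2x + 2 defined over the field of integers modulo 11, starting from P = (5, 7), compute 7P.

Repeated addition: build up to 7P.
2P: tangent at (5, 7): λ = (3·5² + 2)/(2·7) ≡ 0/3. 3⁻¹ ≡ 4 (mod 11), so λ ≡ 0·4 ≡ 0.
  x = λ² - 5 - 5 = 0 - 10 ≡ 1; y = λ·(5 - 1) - 7 ≡ 4. → (1, 4)
3P: (1, 4) + (5, 7). λ = (7 - 4)/(5 - 1) ≡ 3/4 mod 11. 4⁻¹ ≡ 3 (mod 11), so λ ≡ 9.
  x = λ² - 1 - 5 = 81 - 6 ≡ 9; y = λ·(1 - 9) - 4 ≡ 1. → (9, 1)
4P: (9, 1) + (5, 7). λ = (7 - 1)/(5 - 9) ≡ 6/7 mod 11. 7⁻¹ ≡ 8 (mod 11), so λ ≡ 4.
  x = λ² - 9 - 5 = 16 - 14 ≡ 2; y = λ·(9 - 2) - 1 ≡ 5. → (2, 5)
5P: (2, 5) + (5, 7). λ = (7 - 5)/(5 - 2) ≡ 2/3 mod 11. 3⁻¹ ≡ 4 (mod 11), so λ ≡ 8.
  x = λ² - 2 - 5 = 64 - 7 ≡ 2; y = λ·(2 - 2) - 5 ≡ 6. → (2, 6)
6P: (2, 6) + (5, 7). λ = (7 - 6)/(5 - 2) ≡ 1/3 mod 11. 3⁻¹ ≡ 4 (mod 11), so λ ≡ 4.
  x = λ² - 2 - 5 = 16 - 7 ≡ 9; y = λ·(2 - 9) - 6 ≡ 10. → (9, 10)
7P: (9, 10) + (5, 7). λ = (7 - 10)/(5 - 9) ≡ 8/7 mod 11. 7⁻¹ ≡ 8 (mod 11), so λ ≡ 9.
  x = λ² - 9 - 5 = 81 - 14 ≡ 1; y = λ·(9 - 1) - 10 ≡ 7. → (1, 7)

(1, 7)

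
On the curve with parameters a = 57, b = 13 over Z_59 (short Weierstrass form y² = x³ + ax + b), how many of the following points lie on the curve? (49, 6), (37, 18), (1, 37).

(49, 6): 6² ≡ 36, rhs ≡ 36 → on.
(37, 18): 18² ≡ 29, rhs ≡ 29 → on.
(1, 37): 37² ≡ 12, rhs ≡ 12 → on.

3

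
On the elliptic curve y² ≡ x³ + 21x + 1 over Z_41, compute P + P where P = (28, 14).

(31, 29)

tangent at (28, 14): λ = (3·28² + 21)/(2·14) ≡ 36/28. 28⁻¹ ≡ 22 (mod 41), so λ ≡ 36·22 ≡ 13.
  x = λ² - 28 - 28 = 169 - 56 ≡ 31; y = λ·(28 - 31) - 14 ≡ 29. → (31, 29)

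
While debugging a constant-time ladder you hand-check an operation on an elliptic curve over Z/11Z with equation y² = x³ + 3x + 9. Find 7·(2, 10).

Write P = (2, 10).
Double-and-add on 7 = (111)₂. Start with P = (2, 10) for the leading 1-bit.
double: tangent at (2, 10): λ = (3·2² + 3)/(2·10) ≡ 4/9. 9⁻¹ ≡ 5 (mod 11), so λ ≡ 4·5 ≡ 9.
  x = λ² - 2 - 2 = 81 - 4 ≡ 0; y = λ·(2 - 0) - 10 ≡ 8. → (0, 8)
add P: (0, 8) + (2, 10). λ = (10 - 8)/(2 - 0) ≡ 2/2 mod 11. 2⁻¹ ≡ 6 (mod 11), so λ ≡ 1.
  x = λ² - 0 - 2 = 1 - 2 ≡ 10; y = λ·(0 - 10) - 8 ≡ 4. → (10, 4)
double: tangent at (10, 4): λ = (3·10² + 3)/(2·4) ≡ 6/8. 8⁻¹ ≡ 7 (mod 11), so λ ≡ 6·7 ≡ 9.
  x = λ² - 10 - 10 = 81 - 20 ≡ 6; y = λ·(10 - 6) - 4 ≡ 10. → (6, 10)
add P: (6, 10) + (2, 10). λ = (10 - 10)/(2 - 6) ≡ 0/7 mod 11. 7⁻¹ ≡ 8 (mod 11), so λ ≡ 0.
  x = λ² - 6 - 2 = 0 - 8 ≡ 3; y = λ·(6 - 3) - 10 ≡ 1. → (3, 1)

(3, 1)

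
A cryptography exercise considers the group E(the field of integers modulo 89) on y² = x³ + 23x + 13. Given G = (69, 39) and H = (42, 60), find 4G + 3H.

(20, 14)

First 4G:
Double-and-add on 4 = (100)₂. Start with G = (69, 39) for the leading 1-bit.
double: tangent at (69, 39): λ = (3·69² + 23)/(2·39) ≡ 66/78. 78⁻¹ ≡ 8 (mod 89), so λ ≡ 66·8 ≡ 83.
  x = λ² - 69 - 69 = 6889 - 138 ≡ 76; y = λ·(69 - 76) - 39 ≡ 3. → (76, 3)
double: tangent at (76, 3): λ = (3·76² + 23)/(2·3) ≡ 85/6. 6⁻¹ ≡ 15 (mod 89), so λ ≡ 85·15 ≡ 29.
  x = λ² - 76 - 76 = 841 - 152 ≡ 66; y = λ·(76 - 66) - 3 ≡ 20. → (66, 20)
4G = (66, 20).
Next 3H:
Repeated addition: build up to 3H.
2H: tangent at (42, 60): λ = (3·42² + 23)/(2·60) ≡ 64/31. 31⁻¹ ≡ 23 (mod 89), so λ ≡ 64·23 ≡ 48.
  x = λ² - 42 - 42 = 2304 - 84 ≡ 84; y = λ·(42 - 84) - 60 ≡ 60. → (84, 60)
3H: (84, 60) + (42, 60). λ = (60 - 60)/(42 - 84) ≡ 0/47 mod 89. 47⁻¹ ≡ 36 (mod 89), so λ ≡ 0.
  x = λ² - 84 - 42 = 0 - 126 ≡ 52; y = λ·(84 - 52) - 60 ≡ 29. → (52, 29)
3H = (52, 29).
Finally 4G + 3H:
(66, 20) + (52, 29). λ = (29 - 20)/(52 - 66) ≡ 9/75 mod 89. 75⁻¹ ≡ 19 (mod 89) since 75·19 = 1425 ≡ 1, so λ ≡ 82.
  x = λ² - 66 - 52 = 6724 - 118 ≡ 20; y = λ·(66 - 20) - 20 ≡ 14. → (20, 14)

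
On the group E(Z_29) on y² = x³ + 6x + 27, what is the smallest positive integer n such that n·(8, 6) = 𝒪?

11

2P: tangent at (8, 6): λ = (3·8² + 6)/(2·6) ≡ 24/12. 12⁻¹ ≡ 17 (mod 29) since 12·17 = 204 ≡ 1, so λ ≡ 24·17 ≡ 2.
  x = λ² - 8 - 8 = 4 - 16 ≡ 17; y = λ·(8 - 17) - 6 ≡ 5. → (17, 5)
3P: (17, 5) + (8, 6). λ = (6 - 5)/(8 - 17) ≡ 1/20 mod 29. 20⁻¹ ≡ 16 (mod 29), so λ ≡ 16.
  x = λ² - 17 - 8 = 256 - 25 ≡ 28; y = λ·(17 - 28) - 5 ≡ 22. → (28, 22)
4P: (28, 22) + (8, 6). λ = (6 - 22)/(8 - 28) ≡ 13/9 mod 29. 9⁻¹ ≡ 13 (mod 29), so λ ≡ 24.
  x = λ² - 28 - 8 = 576 - 36 ≡ 18; y = λ·(28 - 18) - 22 ≡ 15. → (18, 15)
5P: (18, 15) + (8, 6). λ = (6 - 15)/(8 - 18) ≡ 20/19 mod 29. 19⁻¹ ≡ 26 (mod 29) since 19·26 = 494 ≡ 1, so λ ≡ 27.
  x = λ² - 18 - 8 = 729 - 26 ≡ 7; y = λ·(18 - 7) - 15 ≡ 21. → (7, 21)
6P: (7, 21) + (8, 6). λ = (6 - 21)/(8 - 7) ≡ 14/1 mod 29. 1⁻¹ ≡ 1 (mod 29) since 1·1 = 1 ≡ 1, so λ ≡ 14.
  x = λ² - 7 - 8 = 196 - 15 ≡ 7; y = λ·(7 - 7) - 21 ≡ 8. → (7, 8)
7P: (7, 8) + (8, 6). λ = (6 - 8)/(8 - 7) ≡ 27/1 mod 29. 1⁻¹ ≡ 1 (mod 29) since 1·1 = 1 ≡ 1, so λ ≡ 27.
  x = λ² - 7 - 8 = 729 - 15 ≡ 18; y = λ·(7 - 18) - 8 ≡ 14. → (18, 14)
8P: (18, 14) + (8, 6). λ = (6 - 14)/(8 - 18) ≡ 21/19 mod 29. 19⁻¹ ≡ 26 (mod 29) since 19·26 = 494 ≡ 1, so λ ≡ 24.
  x = λ² - 18 - 8 = 576 - 26 ≡ 28; y = λ·(18 - 28) - 14 ≡ 7. → (28, 7)
9P: (28, 7) + (8, 6). λ = (6 - 7)/(8 - 28) ≡ 28/9 mod 29. 9⁻¹ ≡ 13 (mod 29), so λ ≡ 16.
  x = λ² - 28 - 8 = 256 - 36 ≡ 17; y = λ·(28 - 17) - 7 ≡ 24. → (17, 24)
10P: (17, 24) + (8, 6). λ = (6 - 24)/(8 - 17) ≡ 11/20 mod 29. 20⁻¹ ≡ 16 (mod 29) since 20·16 = 320 ≡ 1, so λ ≡ 2.
  x = λ² - 17 - 8 = 4 - 25 ≡ 8; y = λ·(17 - 8) - 24 ≡ 23. → (8, 23)
11P: (8, 23) + (8, 6): same x and y₁ ≡ -y₂, so the sum is 𝒪.
11P = 𝒪, so the order is 11.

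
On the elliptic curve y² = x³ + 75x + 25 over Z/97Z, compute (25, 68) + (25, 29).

O

The two points share x = 25 and their y-coordinates satisfy 68 + 29 ≡ 0 (mod 97), so they are inverses. Their sum is O.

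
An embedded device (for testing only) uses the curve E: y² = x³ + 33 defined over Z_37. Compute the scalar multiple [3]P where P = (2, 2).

(20, 2)

Repeated addition: build up to 3P.
2P: tangent at (2, 2): λ = (3·2² + 0)/(2·2) ≡ 12/4. 4⁻¹ ≡ 28 (mod 37), so λ ≡ 12·28 ≡ 3.
  x = λ² - 2 - 2 = 9 - 4 ≡ 5; y = λ·(2 - 5) - 2 ≡ 26. → (5, 26)
3P: (5, 26) + (2, 2). λ = (2 - 26)/(2 - 5) ≡ 13/34 mod 37. 34⁻¹ ≡ 12 (mod 37), so λ ≡ 8.
  x = λ² - 5 - 2 = 64 - 7 ≡ 20; y = λ·(5 - 20) - 26 ≡ 2. → (20, 2)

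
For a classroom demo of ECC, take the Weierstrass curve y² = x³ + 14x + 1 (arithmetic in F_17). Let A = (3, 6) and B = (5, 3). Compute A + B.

(7, 0)

(3, 6) + (5, 3). λ = (3 - 6)/(5 - 3) ≡ 14/2 mod 17. 2⁻¹ ≡ 9 (mod 17), so λ ≡ 7.
  x = λ² - 3 - 5 = 49 - 8 ≡ 7; y = λ·(3 - 7) - 6 ≡ 0. → (7, 0)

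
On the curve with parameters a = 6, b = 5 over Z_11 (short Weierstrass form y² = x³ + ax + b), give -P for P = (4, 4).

(4, 7)

-(4, 4) = (4, -4 mod 11) = (4, 7).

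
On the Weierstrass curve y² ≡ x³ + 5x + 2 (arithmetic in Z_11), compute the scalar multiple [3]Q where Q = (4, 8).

Repeated addition: build up to 3Q.
2Q: tangent at (4, 8): λ = (3·4² + 5)/(2·8) ≡ 9/5. 5⁻¹ ≡ 9 (mod 11), so λ ≡ 9·9 ≡ 4.
  x = λ² - 4 - 4 = 16 - 8 ≡ 8; y = λ·(4 - 8) - 8 ≡ 9. → (8, 9)
3Q: (8, 9) + (4, 8). λ = (8 - 9)/(4 - 8) ≡ 10/7 mod 11. 7⁻¹ ≡ 8 (mod 11), so λ ≡ 3.
  x = λ² - 8 - 4 = 9 - 12 ≡ 8; y = λ·(8 - 8) - 9 ≡ 2. → (8, 2)

(8, 2)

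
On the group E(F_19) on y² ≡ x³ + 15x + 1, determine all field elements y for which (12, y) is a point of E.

x³ + 15x + 1 = 1909 ≡ 9 (mod 19).
Square roots of 9 mod 19: 3 and 16 (since 3² = 9 ≡ 9).

3, 16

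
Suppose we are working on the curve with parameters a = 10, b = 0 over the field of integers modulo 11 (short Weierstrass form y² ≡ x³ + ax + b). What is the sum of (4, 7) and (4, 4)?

The two points share x = 4 and their y-coordinates satisfy 7 + 4 ≡ 0 (mod 11), so they are inverses. Their sum is 𝒪.

O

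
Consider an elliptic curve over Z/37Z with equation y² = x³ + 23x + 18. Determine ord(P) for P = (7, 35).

3

2P: tangent at (7, 35): λ = (3·7² + 23)/(2·35) ≡ 22/33. 33⁻¹ ≡ 9 (mod 37) since 33·9 = 297 ≡ 1, so λ ≡ 22·9 ≡ 13.
  x = λ² - 7 - 7 = 169 - 14 ≡ 7; y = λ·(7 - 7) - 35 ≡ 2. → (7, 2)
3P: (7, 2) + (7, 35): same x and y₁ ≡ -y₂, so the sum is the point at infinity.
3P = the point at infinity, so the order is 3.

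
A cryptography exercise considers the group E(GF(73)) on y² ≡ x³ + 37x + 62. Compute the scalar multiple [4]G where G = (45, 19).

Double-and-add on 4 = (100)₂. Start with G = (45, 19) for the leading 1-bit.
double: tangent at (45, 19): λ = (3·45² + 37)/(2·19) ≡ 53/38. 38⁻¹ ≡ 25 (mod 73) since 38·25 = 950 ≡ 1, so λ ≡ 53·25 ≡ 11.
  x = λ² - 45 - 45 = 121 - 90 ≡ 31; y = λ·(45 - 31) - 19 ≡ 62. → (31, 62)
double: tangent at (31, 62): λ = (3·31² + 37)/(2·62) ≡ 0/51. 51⁻¹ ≡ 63 (mod 73), so λ ≡ 0·63 ≡ 0.
  x = λ² - 31 - 31 = 0 - 62 ≡ 11; y = λ·(31 - 11) - 62 ≡ 11. → (11, 11)

(11, 11)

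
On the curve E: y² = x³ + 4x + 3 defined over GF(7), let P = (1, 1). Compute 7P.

Repeated addition: build up to 7P.
2P: tangent at (1, 1): λ = (3·1² + 4)/(2·1) ≡ 0/2. 2⁻¹ ≡ 4 (mod 7) since 2·4 = 8 ≡ 1, so λ ≡ 0·4 ≡ 0.
  x = λ² - 1 - 1 = 0 - 2 ≡ 5; y = λ·(1 - 5) - 1 ≡ 6. → (5, 6)
3P: (5, 6) + (1, 1). λ = (1 - 6)/(1 - 5) ≡ 2/3 mod 7. 3⁻¹ ≡ 5 (mod 7), so λ ≡ 3.
  x = λ² - 5 - 1 = 9 - 6 ≡ 3; y = λ·(5 - 3) - 6 ≡ 0. → (3, 0)
4P: (3, 0) + (1, 1). λ = (1 - 0)/(1 - 3) ≡ 1/5 mod 7. 5⁻¹ ≡ 3 (mod 7), so λ ≡ 3.
  x = λ² - 3 - 1 = 9 - 4 ≡ 5; y = λ·(3 - 5) - 0 ≡ 1. → (5, 1)
5P: (5, 1) + (1, 1). λ = (1 - 1)/(1 - 5) ≡ 0/3 mod 7. 3⁻¹ ≡ 5 (mod 7) since 3·5 = 15 ≡ 1, so λ ≡ 0.
  x = λ² - 5 - 1 = 0 - 6 ≡ 1; y = λ·(5 - 1) - 1 ≡ 6. → (1, 6)
6P: (1, 6) + (1, 1): same x and y₁ ≡ -y₂, so the sum is O.
7P: O + (1, 1) = (1, 1) (identity).

(1, 1)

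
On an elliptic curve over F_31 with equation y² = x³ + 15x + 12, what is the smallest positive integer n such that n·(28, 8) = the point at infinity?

2P: tangent at (28, 8): λ = (3·28² + 15)/(2·8) ≡ 11/16. 16⁻¹ ≡ 2 (mod 31) since 16·2 = 32 ≡ 1, so λ ≡ 11·2 ≡ 22.
  x = λ² - 28 - 28 = 484 - 56 ≡ 25; y = λ·(28 - 25) - 8 ≡ 27. → (25, 27)
3P: (25, 27) + (28, 8). λ = (8 - 27)/(28 - 25) ≡ 12/3 mod 31. 3⁻¹ ≡ 21 (mod 31) since 3·21 = 63 ≡ 1, so λ ≡ 4.
  x = λ² - 25 - 28 = 16 - 53 ≡ 25; y = λ·(25 - 25) - 27 ≡ 4. → (25, 4)
4P: (25, 4) + (28, 8). λ = (8 - 4)/(28 - 25) ≡ 4/3 mod 31. 3⁻¹ ≡ 21 (mod 31), so λ ≡ 22.
  x = λ² - 25 - 28 = 484 - 53 ≡ 28; y = λ·(25 - 28) - 4 ≡ 23. → (28, 23)
5P: (28, 23) + (28, 8): same x and y₁ ≡ -y₂, so the sum is the point at infinity.
5P = the point at infinity, so the order is 5.

5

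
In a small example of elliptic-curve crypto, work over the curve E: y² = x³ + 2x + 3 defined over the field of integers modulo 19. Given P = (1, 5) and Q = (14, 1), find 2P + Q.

First 2P:
Repeated addition: build up to 2P.
2P: tangent at (1, 5): λ = (3·1² + 2)/(2·5) ≡ 5/10. 10⁻¹ ≡ 2 (mod 19), so λ ≡ 5·2 ≡ 10.
  x = λ² - 1 - 1 = 100 - 2 ≡ 3; y = λ·(1 - 3) - 5 ≡ 13. → (3, 13)
2P = (3, 13).
Finally 2P + Q:
(3, 13) + (14, 1). λ = (1 - 13)/(14 - 3) ≡ 7/11 mod 19. 11⁻¹ ≡ 7 (mod 19), so λ ≡ 11.
  x = λ² - 3 - 14 = 121 - 17 ≡ 9; y = λ·(3 - 9) - 13 ≡ 16. → (9, 16)

(9, 16)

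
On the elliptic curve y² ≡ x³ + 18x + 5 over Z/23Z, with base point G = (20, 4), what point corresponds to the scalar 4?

(5, 17)

Double-and-add on 4 = (100)₂. Start with G = (20, 4) for the leading 1-bit.
double: tangent at (20, 4): λ = (3·20² + 18)/(2·4) ≡ 22/8. 8⁻¹ ≡ 3 (mod 23), so λ ≡ 22·3 ≡ 20.
  x = λ² - 20 - 20 = 400 - 40 ≡ 15; y = λ·(20 - 15) - 4 ≡ 4. → (15, 4)
double: tangent at (15, 4): λ = (3·15² + 18)/(2·4) ≡ 3/8. 8⁻¹ ≡ 3 (mod 23) since 8·3 = 24 ≡ 1, so λ ≡ 3·3 ≡ 9.
  x = λ² - 15 - 15 = 81 - 30 ≡ 5; y = λ·(15 - 5) - 4 ≡ 17. → (5, 17)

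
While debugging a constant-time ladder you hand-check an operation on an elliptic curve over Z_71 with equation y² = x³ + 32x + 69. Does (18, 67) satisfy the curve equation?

y² = 67² ≡ 16; x³ + 32x + 69 = 6477 ≡ 16 (mod 71). 16 = 16.

yes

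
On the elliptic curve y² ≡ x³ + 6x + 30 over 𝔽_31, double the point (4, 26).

(10, 25)

tangent at (4, 26): λ = (3·4² + 6)/(2·26) ≡ 23/21. 21⁻¹ ≡ 3 (mod 31) since 21·3 = 63 ≡ 1, so λ ≡ 23·3 ≡ 7.
  x = λ² - 4 - 4 = 49 - 8 ≡ 10; y = λ·(4 - 10) - 26 ≡ 25. → (10, 25)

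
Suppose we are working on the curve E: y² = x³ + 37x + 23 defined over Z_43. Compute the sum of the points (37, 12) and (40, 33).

(15, 13)

(37, 12) + (40, 33). λ = (33 - 12)/(40 - 37) ≡ 21/3 mod 43. 3⁻¹ ≡ 29 (mod 43), so λ ≡ 7.
  x = λ² - 37 - 40 = 49 - 77 ≡ 15; y = λ·(37 - 15) - 12 ≡ 13. → (15, 13)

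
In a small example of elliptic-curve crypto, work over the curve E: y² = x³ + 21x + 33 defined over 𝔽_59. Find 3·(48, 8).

(3, 51)

Write G = (48, 8).
Repeated addition: build up to 3G.
2G: tangent at (48, 8): λ = (3·48² + 21)/(2·8) ≡ 30/16. 16⁻¹ ≡ 48 (mod 59) since 16·48 = 768 ≡ 1, so λ ≡ 30·48 ≡ 24.
  x = λ² - 48 - 48 = 576 - 96 ≡ 8; y = λ·(48 - 8) - 8 ≡ 8. → (8, 8)
3G: (8, 8) + (48, 8). λ = (8 - 8)/(48 - 8) ≡ 0/40 mod 59. 40⁻¹ ≡ 31 (mod 59) since 40·31 = 1240 ≡ 1, so λ ≡ 0.
  x = λ² - 8 - 48 = 0 - 56 ≡ 3; y = λ·(8 - 3) - 8 ≡ 51. → (3, 51)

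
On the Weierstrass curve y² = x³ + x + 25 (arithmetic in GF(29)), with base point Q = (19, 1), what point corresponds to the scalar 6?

(26, 16)

Double-and-add on 6 = (110)₂. Start with Q = (19, 1) for the leading 1-bit.
double: tangent at (19, 1): λ = (3·19² + 1)/(2·1) ≡ 11/2. 2⁻¹ ≡ 15 (mod 29) since 2·15 = 30 ≡ 1, so λ ≡ 11·15 ≡ 20.
  x = λ² - 19 - 19 = 400 - 38 ≡ 14; y = λ·(19 - 14) - 1 ≡ 12. → (14, 12)
add Q: (14, 12) + (19, 1). λ = (1 - 12)/(19 - 14) ≡ 18/5 mod 29. 5⁻¹ ≡ 6 (mod 29), so λ ≡ 21.
  x = λ² - 14 - 19 = 441 - 33 ≡ 2; y = λ·(14 - 2) - 12 ≡ 8. → (2, 8)
double: tangent at (2, 8): λ = (3·2² + 1)/(2·8) ≡ 13/16. 16⁻¹ ≡ 20 (mod 29), so λ ≡ 13·20 ≡ 28.
  x = λ² - 2 - 2 = 784 - 4 ≡ 26; y = λ·(2 - 26) - 8 ≡ 16. → (26, 16)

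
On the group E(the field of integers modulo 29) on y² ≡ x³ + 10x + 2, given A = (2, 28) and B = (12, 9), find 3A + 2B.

(28, 7)

First 3A:
Repeated addition: build up to 3A.
2A: tangent at (2, 28): λ = (3·2² + 10)/(2·28) ≡ 22/27. 27⁻¹ ≡ 14 (mod 29) since 27·14 = 378 ≡ 1, so λ ≡ 22·14 ≡ 18.
  x = λ² - 2 - 2 = 324 - 4 ≡ 1; y = λ·(2 - 1) - 28 ≡ 19. → (1, 19)
3A: (1, 19) + (2, 28). λ = (28 - 19)/(2 - 1) ≡ 9/1 mod 29. 1⁻¹ ≡ 1 (mod 29), so λ ≡ 9.
  x = λ² - 1 - 2 = 81 - 3 ≡ 20; y = λ·(1 - 20) - 19 ≡ 13. → (20, 13)
3A = (20, 13).
Next 2B:
Repeated addition: build up to 2B.
2B: tangent at (12, 9): λ = (3·12² + 10)/(2·9) ≡ 7/18. 18⁻¹ ≡ 21 (mod 29), so λ ≡ 7·21 ≡ 2.
  x = λ² - 12 - 12 = 4 - 24 ≡ 9; y = λ·(12 - 9) - 9 ≡ 26. → (9, 26)
2B = (9, 26).
Finally 3A + 2B:
(20, 13) + (9, 26). λ = (26 - 13)/(9 - 20) ≡ 13/18 mod 29. 18⁻¹ ≡ 21 (mod 29), so λ ≡ 12.
  x = λ² - 20 - 9 = 144 - 29 ≡ 28; y = λ·(20 - 28) - 13 ≡ 7. → (28, 7)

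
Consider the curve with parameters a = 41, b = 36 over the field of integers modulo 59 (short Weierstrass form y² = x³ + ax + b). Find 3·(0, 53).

Write G = (0, 53).
Repeated addition: build up to 3G.
2G: tangent at (0, 53): λ = (3·0² + 41)/(2·53) ≡ 41/47. 47⁻¹ ≡ 54 (mod 59), so λ ≡ 41·54 ≡ 31.
  x = λ² - 0 - 0 = 961 - 0 ≡ 17; y = λ·(0 - 17) - 53 ≡ 10. → (17, 10)
3G: (17, 10) + (0, 53). λ = (53 - 10)/(0 - 17) ≡ 43/42 mod 59. 42⁻¹ ≡ 52 (mod 59), so λ ≡ 53.
  x = λ² - 17 - 0 = 2809 - 17 ≡ 19; y = λ·(17 - 19) - 10 ≡ 2. → (19, 2)

(19, 2)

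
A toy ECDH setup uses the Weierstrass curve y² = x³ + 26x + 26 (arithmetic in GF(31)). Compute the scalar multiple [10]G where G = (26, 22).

(5, 23)

Double-and-add on 10 = (1010)₂. Start with G = (26, 22) for the leading 1-bit.
double: tangent at (26, 22): λ = (3·26² + 26)/(2·22) ≡ 8/13. 13⁻¹ ≡ 12 (mod 31), so λ ≡ 8·12 ≡ 3.
  x = λ² - 26 - 26 = 9 - 52 ≡ 19; y = λ·(26 - 19) - 22 ≡ 30. → (19, 30)
double: tangent at (19, 30): λ = (3·19² + 26)/(2·30) ≡ 24/29. 29⁻¹ ≡ 15 (mod 31) since 29·15 = 435 ≡ 1, so λ ≡ 24·15 ≡ 19.
  x = λ² - 19 - 19 = 361 - 38 ≡ 13; y = λ·(19 - 13) - 30 ≡ 22. → (13, 22)
add G: (13, 22) + (26, 22). λ = (22 - 22)/(26 - 13) ≡ 0/13 mod 31. 13⁻¹ ≡ 12 (mod 31), so λ ≡ 0.
  x = λ² - 13 - 26 = 0 - 39 ≡ 23; y = λ·(13 - 23) - 22 ≡ 9. → (23, 9)
double: tangent at (23, 9): λ = (3·23² + 26)/(2·9) ≡ 1/18. 18⁻¹ ≡ 19 (mod 31), so λ ≡ 1·19 ≡ 19.
  x = λ² - 23 - 23 = 361 - 46 ≡ 5; y = λ·(23 - 5) - 9 ≡ 23. → (5, 23)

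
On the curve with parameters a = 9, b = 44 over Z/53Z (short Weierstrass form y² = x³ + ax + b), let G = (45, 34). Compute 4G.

Repeated addition: build up to 4G.
2G: tangent at (45, 34): λ = (3·45² + 9)/(2·34) ≡ 42/15. 15⁻¹ ≡ 46 (mod 53) since 15·46 = 690 ≡ 1, so λ ≡ 42·46 ≡ 24.
  x = λ² - 45 - 45 = 576 - 90 ≡ 9; y = λ·(45 - 9) - 34 ≡ 35. → (9, 35)
3G: (9, 35) + (45, 34). λ = (34 - 35)/(45 - 9) ≡ 52/36 mod 53. 36⁻¹ ≡ 28 (mod 53), so λ ≡ 25.
  x = λ² - 9 - 45 = 625 - 54 ≡ 41; y = λ·(9 - 41) - 35 ≡ 13. → (41, 13)
4G: (41, 13) + (45, 34). λ = (34 - 13)/(45 - 41) ≡ 21/4 mod 53. 4⁻¹ ≡ 40 (mod 53), so λ ≡ 45.
  x = λ² - 41 - 45 = 2025 - 86 ≡ 31; y = λ·(41 - 31) - 13 ≡ 13. → (31, 13)

(31, 13)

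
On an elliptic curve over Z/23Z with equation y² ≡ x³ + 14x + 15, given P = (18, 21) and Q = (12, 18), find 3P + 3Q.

First 3P:
Repeated addition: build up to 3P.
2P: tangent at (18, 21): λ = (3·18² + 14)/(2·21) ≡ 20/19. 19⁻¹ ≡ 17 (mod 23) since 19·17 = 323 ≡ 1, so λ ≡ 20·17 ≡ 18.
  x = λ² - 18 - 18 = 324 - 36 ≡ 12; y = λ·(18 - 12) - 21 ≡ 18. → (12, 18)
3P: (12, 18) + (18, 21). λ = (21 - 18)/(18 - 12) ≡ 3/6 mod 23. 6⁻¹ ≡ 4 (mod 23) since 6·4 = 24 ≡ 1, so λ ≡ 12.
  x = λ² - 12 - 18 = 144 - 30 ≡ 22; y = λ·(12 - 22) - 18 ≡ 0. → (22, 0)
3P = (22, 0).
Next 3Q:
Repeated addition: build up to 3Q.
2Q: tangent at (12, 18): λ = (3·12² + 14)/(2·18) ≡ 9/13. 13⁻¹ ≡ 16 (mod 23) since 13·16 = 208 ≡ 1, so λ ≡ 9·16 ≡ 6.
  x = λ² - 12 - 12 = 36 - 24 ≡ 12; y = λ·(12 - 12) - 18 ≡ 5. → (12, 5)
3Q: (12, 5) + (12, 18): same x and y₁ ≡ -y₂, so the sum is O.
3Q = O.
Finally 3P + 3Q:
(22, 0) + O = (22, 0) (identity).

(22, 0)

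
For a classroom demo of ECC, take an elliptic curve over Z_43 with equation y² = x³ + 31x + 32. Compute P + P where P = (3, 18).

tangent at (3, 18): λ = (3·3² + 31)/(2·18) ≡ 15/36. 36⁻¹ ≡ 6 (mod 43) since 36·6 = 216 ≡ 1, so λ ≡ 15·6 ≡ 4.
  x = λ² - 3 - 3 = 16 - 6 ≡ 10; y = λ·(3 - 10) - 18 ≡ 40. → (10, 40)

(10, 40)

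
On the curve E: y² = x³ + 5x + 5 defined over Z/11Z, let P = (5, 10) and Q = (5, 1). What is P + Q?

O

The two points share x = 5 and their y-coordinates satisfy 10 + 1 ≡ 0 (mod 11), so they are inverses. Their sum is the point at infinity.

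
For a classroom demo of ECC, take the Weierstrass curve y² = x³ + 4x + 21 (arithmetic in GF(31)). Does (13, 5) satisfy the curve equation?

no

y² = 5² ≡ 25; x³ + 4x + 21 = 2270 ≡ 7 (mod 31). 25 ≠ 7.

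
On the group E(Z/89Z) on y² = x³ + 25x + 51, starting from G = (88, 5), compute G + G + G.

(50, 59)

Repeated addition: build up to 3G.
2G: tangent at (88, 5): λ = (3·88² + 25)/(2·5) ≡ 28/10. 10⁻¹ ≡ 9 (mod 89) since 10·9 = 90 ≡ 1, so λ ≡ 28·9 ≡ 74.
  x = λ² - 88 - 88 = 5476 - 176 ≡ 49; y = λ·(88 - 49) - 5 ≡ 33. → (49, 33)
3G: (49, 33) + (88, 5). λ = (5 - 33)/(88 - 49) ≡ 61/39 mod 89. 39⁻¹ ≡ 16 (mod 89), so λ ≡ 86.
  x = λ² - 49 - 88 = 7396 - 137 ≡ 50; y = λ·(49 - 50) - 33 ≡ 59. → (50, 59)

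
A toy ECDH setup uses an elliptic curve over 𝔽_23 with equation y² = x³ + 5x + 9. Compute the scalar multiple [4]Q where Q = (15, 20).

(0, 20)

Double-and-add on 4 = (100)₂. Start with Q = (15, 20) for the leading 1-bit.
double: tangent at (15, 20): λ = (3·15² + 5)/(2·20) ≡ 13/17. 17⁻¹ ≡ 19 (mod 23) since 17·19 = 323 ≡ 1, so λ ≡ 13·19 ≡ 17.
  x = λ² - 15 - 15 = 289 - 30 ≡ 6; y = λ·(15 - 6) - 20 ≡ 18. → (6, 18)
double: tangent at (6, 18): λ = (3·6² + 5)/(2·18) ≡ 21/13. 13⁻¹ ≡ 16 (mod 23), so λ ≡ 21·16 ≡ 14.
  x = λ² - 6 - 6 = 196 - 12 ≡ 0; y = λ·(6 - 0) - 18 ≡ 20. → (0, 20)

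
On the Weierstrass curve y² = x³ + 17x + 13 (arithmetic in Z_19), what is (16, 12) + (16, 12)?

(12, 8)

tangent at (16, 12): λ = (3·16² + 17)/(2·12) ≡ 6/5. 5⁻¹ ≡ 4 (mod 19) since 5·4 = 20 ≡ 1, so λ ≡ 6·4 ≡ 5.
  x = λ² - 16 - 16 = 25 - 32 ≡ 12; y = λ·(16 - 12) - 12 ≡ 8. → (12, 8)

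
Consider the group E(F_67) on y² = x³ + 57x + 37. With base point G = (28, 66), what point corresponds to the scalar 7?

Double-and-add on 7 = (111)₂. Start with G = (28, 66) for the leading 1-bit.
double: tangent at (28, 66): λ = (3·28² + 57)/(2·66) ≡ 64/65. 65⁻¹ ≡ 33 (mod 67) since 65·33 = 2145 ≡ 1, so λ ≡ 64·33 ≡ 35.
  x = λ² - 28 - 28 = 1225 - 56 ≡ 30; y = λ·(28 - 30) - 66 ≡ 65. → (30, 65)
add G: (30, 65) + (28, 66). λ = (66 - 65)/(28 - 30) ≡ 1/65 mod 67. 65⁻¹ ≡ 33 (mod 67), so λ ≡ 33.
  x = λ² - 30 - 28 = 1089 - 58 ≡ 26; y = λ·(30 - 26) - 65 ≡ 0. → (26, 0)
double: (26, 0) + (26, 0): same x and y₁ ≡ -y₂, so the sum is the point at infinity.
add G: the point at infinity + (28, 66) = (28, 66) (identity).

(28, 66)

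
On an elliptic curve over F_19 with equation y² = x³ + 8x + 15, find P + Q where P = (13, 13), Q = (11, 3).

(1, 9)

(13, 13) + (11, 3). λ = (3 - 13)/(11 - 13) ≡ 9/17 mod 19. 17⁻¹ ≡ 9 (mod 19), so λ ≡ 5.
  x = λ² - 13 - 11 = 25 - 24 ≡ 1; y = λ·(13 - 1) - 13 ≡ 9. → (1, 9)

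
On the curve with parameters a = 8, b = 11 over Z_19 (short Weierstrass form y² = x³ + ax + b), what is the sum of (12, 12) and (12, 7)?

O

The two points share x = 12 and their y-coordinates satisfy 12 + 7 ≡ 0 (mod 19), so they are inverses. Their sum is ∞.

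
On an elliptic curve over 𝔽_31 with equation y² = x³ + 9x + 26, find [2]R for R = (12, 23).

tangent at (12, 23): λ = (3·12² + 9)/(2·23) ≡ 7/15. 15⁻¹ ≡ 29 (mod 31), so λ ≡ 7·29 ≡ 17.
  x = λ² - 12 - 12 = 289 - 24 ≡ 17; y = λ·(12 - 17) - 23 ≡ 16. → (17, 16)

(17, 16)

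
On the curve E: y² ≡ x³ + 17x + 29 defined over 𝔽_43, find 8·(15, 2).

(3, 35)

Write P = (15, 2).
Repeated addition: build up to 8P.
2P: tangent at (15, 2): λ = (3·15² + 17)/(2·2) ≡ 4/4. 4⁻¹ ≡ 11 (mod 43), so λ ≡ 4·11 ≡ 1.
  x = λ² - 15 - 15 = 1 - 30 ≡ 14; y = λ·(15 - 14) - 2 ≡ 42. → (14, 42)
3P: (14, 42) + (15, 2). λ = (2 - 42)/(15 - 14) ≡ 3/1 mod 43. 1⁻¹ ≡ 1 (mod 43), so λ ≡ 3.
  x = λ² - 14 - 15 = 9 - 29 ≡ 23; y = λ·(14 - 23) - 42 ≡ 17. → (23, 17)
4P: (23, 17) + (15, 2). λ = (2 - 17)/(15 - 23) ≡ 28/35 mod 43. 35⁻¹ ≡ 16 (mod 43) since 35·16 = 560 ≡ 1, so λ ≡ 18.
  x = λ² - 23 - 15 = 324 - 38 ≡ 28; y = λ·(23 - 28) - 17 ≡ 22. → (28, 22)
5P: (28, 22) + (15, 2). λ = (2 - 22)/(15 - 28) ≡ 23/30 mod 43. 30⁻¹ ≡ 33 (mod 43), so λ ≡ 28.
  x = λ² - 28 - 15 = 784 - 43 ≡ 10; y = λ·(28 - 10) - 22 ≡ 9. → (10, 9)
6P: (10, 9) + (15, 2). λ = (2 - 9)/(15 - 10) ≡ 36/5 mod 43. 5⁻¹ ≡ 26 (mod 43), so λ ≡ 33.
  x = λ² - 10 - 15 = 1089 - 25 ≡ 32; y = λ·(10 - 32) - 9 ≡ 39. → (32, 39)
7P: (32, 39) + (15, 2). λ = (2 - 39)/(15 - 32) ≡ 6/26 mod 43. 26⁻¹ ≡ 5 (mod 43), so λ ≡ 30.
  x = λ² - 32 - 15 = 900 - 47 ≡ 36; y = λ·(32 - 36) - 39 ≡ 13. → (36, 13)
8P: (36, 13) + (15, 2). λ = (2 - 13)/(15 - 36) ≡ 32/22 mod 43. 22⁻¹ ≡ 2 (mod 43) since 22·2 = 44 ≡ 1, so λ ≡ 21.
  x = λ² - 36 - 15 = 441 - 51 ≡ 3; y = λ·(36 - 3) - 13 ≡ 35. → (3, 35)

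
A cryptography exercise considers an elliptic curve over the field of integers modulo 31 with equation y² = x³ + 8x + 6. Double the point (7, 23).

(17, 8)

tangent at (7, 23): λ = (3·7² + 8)/(2·23) ≡ 0/15. 15⁻¹ ≡ 29 (mod 31) since 15·29 = 435 ≡ 1, so λ ≡ 0·29 ≡ 0.
  x = λ² - 7 - 7 = 0 - 14 ≡ 17; y = λ·(7 - 17) - 23 ≡ 8. → (17, 8)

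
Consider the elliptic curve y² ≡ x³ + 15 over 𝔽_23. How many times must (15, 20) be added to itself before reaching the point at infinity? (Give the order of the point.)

2P: tangent at (15, 20): λ = (3·15² + 0)/(2·20) ≡ 8/17. 17⁻¹ ≡ 19 (mod 23), so λ ≡ 8·19 ≡ 14.
  x = λ² - 15 - 15 = 196 - 30 ≡ 5; y = λ·(15 - 5) - 20 ≡ 5. → (5, 5)
3P: (5, 5) + (15, 20). λ = (20 - 5)/(15 - 5) ≡ 15/10 mod 23. 10⁻¹ ≡ 7 (mod 23), so λ ≡ 13.
  x = λ² - 5 - 15 = 169 - 20 ≡ 11; y = λ·(5 - 11) - 5 ≡ 9. → (11, 9)
4P: (11, 9) + (15, 20). λ = (20 - 9)/(15 - 11) ≡ 11/4 mod 23. 4⁻¹ ≡ 6 (mod 23), so λ ≡ 20.
  x = λ² - 11 - 15 = 400 - 26 ≡ 6; y = λ·(11 - 6) - 9 ≡ 22. → (6, 22)
5P: (6, 22) + (15, 20). λ = (20 - 22)/(15 - 6) ≡ 21/9 mod 23. 9⁻¹ ≡ 18 (mod 23), so λ ≡ 10.
  x = λ² - 6 - 15 = 100 - 21 ≡ 10; y = λ·(6 - 10) - 22 ≡ 7. → (10, 7)
6P: (10, 7) + (15, 20). λ = (20 - 7)/(15 - 10) ≡ 13/5 mod 23. 5⁻¹ ≡ 14 (mod 23), so λ ≡ 21.
  x = λ² - 10 - 15 = 441 - 25 ≡ 2; y = λ·(10 - 2) - 7 ≡ 0. → (2, 0)
7P: (2, 0) + (15, 20). λ = (20 - 0)/(15 - 2) ≡ 20/13 mod 23. 13⁻¹ ≡ 16 (mod 23), so λ ≡ 21.
  x = λ² - 2 - 15 = 441 - 17 ≡ 10; y = λ·(2 - 10) - 0 ≡ 16. → (10, 16)
8P: (10, 16) + (15, 20). λ = (20 - 16)/(15 - 10) ≡ 4/5 mod 23. 5⁻¹ ≡ 14 (mod 23) since 5·14 = 70 ≡ 1, so λ ≡ 10.
  x = λ² - 10 - 15 = 100 - 25 ≡ 6; y = λ·(10 - 6) - 16 ≡ 1. → (6, 1)
9P: (6, 1) + (15, 20). λ = (20 - 1)/(15 - 6) ≡ 19/9 mod 23. 9⁻¹ ≡ 18 (mod 23) since 9·18 = 162 ≡ 1, so λ ≡ 20.
  x = λ² - 6 - 15 = 400 - 21 ≡ 11; y = λ·(6 - 11) - 1 ≡ 14. → (11, 14)
10P: (11, 14) + (15, 20). λ = (20 - 14)/(15 - 11) ≡ 6/4 mod 23. 4⁻¹ ≡ 6 (mod 23), so λ ≡ 13.
  x = λ² - 11 - 15 = 169 - 26 ≡ 5; y = λ·(11 - 5) - 14 ≡ 18. → (5, 18)
11P: (5, 18) + (15, 20). λ = (20 - 18)/(15 - 5) ≡ 2/10 mod 23. 10⁻¹ ≡ 7 (mod 23), so λ ≡ 14.
  x = λ² - 5 - 15 = 196 - 20 ≡ 15; y = λ·(5 - 15) - 18 ≡ 3. → (15, 3)
12P: (15, 3) + (15, 20): same x and y₁ ≡ -y₂, so the sum is the point at infinity.
12P = the point at infinity, so the order is 12.

12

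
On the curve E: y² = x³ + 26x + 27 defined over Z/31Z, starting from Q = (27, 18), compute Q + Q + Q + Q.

Repeated addition: build up to 4Q.
2Q: tangent at (27, 18): λ = (3·27² + 26)/(2·18) ≡ 12/5. 5⁻¹ ≡ 25 (mod 31), so λ ≡ 12·25 ≡ 21.
  x = λ² - 27 - 27 = 441 - 54 ≡ 15; y = λ·(27 - 15) - 18 ≡ 17. → (15, 17)
3Q: (15, 17) + (27, 18). λ = (18 - 17)/(27 - 15) ≡ 1/12 mod 31. 12⁻¹ ≡ 13 (mod 31), so λ ≡ 13.
  x = λ² - 15 - 27 = 169 - 42 ≡ 3; y = λ·(15 - 3) - 17 ≡ 15. → (3, 15)
4Q: (3, 15) + (27, 18). λ = (18 - 15)/(27 - 3) ≡ 3/24 mod 31. 24⁻¹ ≡ 22 (mod 31) since 24·22 = 528 ≡ 1, so λ ≡ 4.
  x = λ² - 3 - 27 = 16 - 30 ≡ 17; y = λ·(3 - 17) - 15 ≡ 22. → (17, 22)

(17, 22)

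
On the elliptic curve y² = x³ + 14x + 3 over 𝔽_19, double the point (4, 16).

(8, 0)

tangent at (4, 16): λ = (3·4² + 14)/(2·16) ≡ 5/13. 13⁻¹ ≡ 3 (mod 19) since 13·3 = 39 ≡ 1, so λ ≡ 5·3 ≡ 15.
  x = λ² - 4 - 4 = 225 - 8 ≡ 8; y = λ·(4 - 8) - 16 ≡ 0. → (8, 0)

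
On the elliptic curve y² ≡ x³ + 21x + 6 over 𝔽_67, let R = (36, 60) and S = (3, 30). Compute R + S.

(36, 60) + (3, 30). λ = (30 - 60)/(3 - 36) ≡ 37/34 mod 67. 34⁻¹ ≡ 2 (mod 67) since 34·2 = 68 ≡ 1, so λ ≡ 7.
  x = λ² - 36 - 3 = 49 - 39 ≡ 10; y = λ·(36 - 10) - 60 ≡ 55. → (10, 55)

(10, 55)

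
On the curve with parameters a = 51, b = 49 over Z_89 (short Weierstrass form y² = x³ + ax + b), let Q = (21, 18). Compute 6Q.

Double-and-add on 6 = (110)₂. Start with Q = (21, 18) for the leading 1-bit.
double: tangent at (21, 18): λ = (3·21² + 51)/(2·18) ≡ 39/36. 36⁻¹ ≡ 47 (mod 89), so λ ≡ 39·47 ≡ 53.
  x = λ² - 21 - 21 = 2809 - 42 ≡ 8; y = λ·(21 - 8) - 18 ≡ 48. → (8, 48)
add Q: (8, 48) + (21, 18). λ = (18 - 48)/(21 - 8) ≡ 59/13 mod 89. 13⁻¹ ≡ 48 (mod 89), so λ ≡ 73.
  x = λ² - 8 - 21 = 5329 - 29 ≡ 49; y = λ·(8 - 49) - 48 ≡ 74. → (49, 74)
double: tangent at (49, 74): λ = (3·49² + 51)/(2·74) ≡ 45/59. 59⁻¹ ≡ 86 (mod 89), so λ ≡ 45·86 ≡ 43.
  x = λ² - 49 - 49 = 1849 - 98 ≡ 60; y = λ·(49 - 60) - 74 ≡ 76. → (60, 76)

(60, 76)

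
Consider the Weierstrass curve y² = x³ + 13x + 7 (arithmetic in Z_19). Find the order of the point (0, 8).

9

2P: tangent at (0, 8): λ = (3·0² + 13)/(2·8) ≡ 13/16. 16⁻¹ ≡ 6 (mod 19), so λ ≡ 13·6 ≡ 2.
  x = λ² - 0 - 0 = 4 - 0 ≡ 4; y = λ·(0 - 4) - 8 ≡ 3. → (4, 3)
3P: (4, 3) + (0, 8). λ = (8 - 3)/(0 - 4) ≡ 5/15 mod 19. 15⁻¹ ≡ 14 (mod 19), so λ ≡ 13.
  x = λ² - 4 - 0 = 169 - 4 ≡ 13; y = λ·(4 - 13) - 3 ≡ 13. → (13, 13)
4P: (13, 13) + (0, 8). λ = (8 - 13)/(0 - 13) ≡ 14/6 mod 19. 6⁻¹ ≡ 16 (mod 19), so λ ≡ 15.
  x = λ² - 13 - 0 = 225 - 13 ≡ 3; y = λ·(13 - 3) - 13 ≡ 4. → (3, 4)
5P: (3, 4) + (0, 8). λ = (8 - 4)/(0 - 3) ≡ 4/16 mod 19. 16⁻¹ ≡ 6 (mod 19), so λ ≡ 5.
  x = λ² - 3 - 0 = 25 - 3 ≡ 3; y = λ·(3 - 3) - 4 ≡ 15. → (3, 15)
6P: (3, 15) + (0, 8). λ = (8 - 15)/(0 - 3) ≡ 12/16 mod 19. 16⁻¹ ≡ 6 (mod 19), so λ ≡ 15.
  x = λ² - 3 - 0 = 225 - 3 ≡ 13; y = λ·(3 - 13) - 15 ≡ 6. → (13, 6)
7P: (13, 6) + (0, 8). λ = (8 - 6)/(0 - 13) ≡ 2/6 mod 19. 6⁻¹ ≡ 16 (mod 19) since 6·16 = 96 ≡ 1, so λ ≡ 13.
  x = λ² - 13 - 0 = 169 - 13 ≡ 4; y = λ·(13 - 4) - 6 ≡ 16. → (4, 16)
8P: (4, 16) + (0, 8). λ = (8 - 16)/(0 - 4) ≡ 11/15 mod 19. 15⁻¹ ≡ 14 (mod 19), so λ ≡ 2.
  x = λ² - 4 - 0 = 4 - 4 ≡ 0; y = λ·(4 - 0) - 16 ≡ 11. → (0, 11)
9P: (0, 11) + (0, 8): same x and y₁ ≡ -y₂, so the sum is O.
9P = O, so the order is 9.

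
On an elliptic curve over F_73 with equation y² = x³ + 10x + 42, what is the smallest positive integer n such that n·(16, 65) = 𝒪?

2P: tangent at (16, 65): λ = (3·16² + 10)/(2·65) ≡ 48/57. 57⁻¹ ≡ 41 (mod 73) since 57·41 = 2337 ≡ 1, so λ ≡ 48·41 ≡ 70.
  x = λ² - 16 - 16 = 4900 - 32 ≡ 50; y = λ·(16 - 50) - 65 ≡ 37. → (50, 37)
3P: (50, 37) + (16, 65). λ = (65 - 37)/(16 - 50) ≡ 28/39 mod 73. 39⁻¹ ≡ 15 (mod 73) since 39·15 = 585 ≡ 1, so λ ≡ 55.
  x = λ² - 50 - 16 = 3025 - 66 ≡ 39; y = λ·(50 - 39) - 37 ≡ 57. → (39, 57)
4P: (39, 57) + (16, 65). λ = (65 - 57)/(16 - 39) ≡ 8/50 mod 73. 50⁻¹ ≡ 19 (mod 73), so λ ≡ 6.
  x = λ² - 39 - 16 = 36 - 55 ≡ 54; y = λ·(39 - 54) - 57 ≡ 72. → (54, 72)
5P: (54, 72) + (16, 65). λ = (65 - 72)/(16 - 54) ≡ 66/35 mod 73. 35⁻¹ ≡ 48 (mod 73) since 35·48 = 1680 ≡ 1, so λ ≡ 29.
  x = λ² - 54 - 16 = 841 - 70 ≡ 41; y = λ·(54 - 41) - 72 ≡ 13. → (41, 13)
6P: (41, 13) + (16, 65). λ = (65 - 13)/(16 - 41) ≡ 52/48 mod 73. 48⁻¹ ≡ 35 (mod 73) since 48·35 = 1680 ≡ 1, so λ ≡ 68.
  x = λ² - 41 - 16 = 4624 - 57 ≡ 41; y = λ·(41 - 41) - 13 ≡ 60. → (41, 60)
7P: (41, 60) + (16, 65). λ = (65 - 60)/(16 - 41) ≡ 5/48 mod 73. 48⁻¹ ≡ 35 (mod 73) since 48·35 = 1680 ≡ 1, so λ ≡ 29.
  x = λ² - 41 - 16 = 841 - 57 ≡ 54; y = λ·(41 - 54) - 60 ≡ 1. → (54, 1)
8P: (54, 1) + (16, 65). λ = (65 - 1)/(16 - 54) ≡ 64/35 mod 73. 35⁻¹ ≡ 48 (mod 73) since 35·48 = 1680 ≡ 1, so λ ≡ 6.
  x = λ² - 54 - 16 = 36 - 70 ≡ 39; y = λ·(54 - 39) - 1 ≡ 16. → (39, 16)
9P: (39, 16) + (16, 65). λ = (65 - 16)/(16 - 39) ≡ 49/50 mod 73. 50⁻¹ ≡ 19 (mod 73) since 50·19 = 950 ≡ 1, so λ ≡ 55.
  x = λ² - 39 - 16 = 3025 - 55 ≡ 50; y = λ·(39 - 50) - 16 ≡ 36. → (50, 36)
10P: (50, 36) + (16, 65). λ = (65 - 36)/(16 - 50) ≡ 29/39 mod 73. 39⁻¹ ≡ 15 (mod 73), so λ ≡ 70.
  x = λ² - 50 - 16 = 4900 - 66 ≡ 16; y = λ·(50 - 16) - 36 ≡ 8. → (16, 8)
11P: (16, 8) + (16, 65): same x and y₁ ≡ -y₂, so the sum is 𝒪.
11P = 𝒪, so the order is 11.

11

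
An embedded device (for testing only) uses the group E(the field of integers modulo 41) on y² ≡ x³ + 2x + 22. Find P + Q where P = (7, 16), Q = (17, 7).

(7, 16) + (17, 7). λ = (7 - 16)/(17 - 7) ≡ 32/10 mod 41. 10⁻¹ ≡ 37 (mod 41), so λ ≡ 36.
  x = λ² - 7 - 17 = 1296 - 24 ≡ 1; y = λ·(7 - 1) - 16 ≡ 36. → (1, 36)

(1, 36)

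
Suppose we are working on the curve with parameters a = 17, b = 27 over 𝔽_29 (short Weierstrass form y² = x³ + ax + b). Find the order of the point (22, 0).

2

2P: (22, 0) + (22, 0): same x and y₁ ≡ -y₂, so the sum is O.
2P = O, so the order is 2.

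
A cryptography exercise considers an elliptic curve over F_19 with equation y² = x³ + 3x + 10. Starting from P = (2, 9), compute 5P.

(18, 5)

Repeated addition: build up to 5P.
2P: tangent at (2, 9): λ = (3·2² + 3)/(2·9) ≡ 15/18. 18⁻¹ ≡ 18 (mod 19), so λ ≡ 15·18 ≡ 4.
  x = λ² - 2 - 2 = 16 - 4 ≡ 12; y = λ·(2 - 12) - 9 ≡ 8. → (12, 8)
3P: (12, 8) + (2, 9). λ = (9 - 8)/(2 - 12) ≡ 1/9 mod 19. 9⁻¹ ≡ 17 (mod 19), so λ ≡ 17.
  x = λ² - 12 - 2 = 289 - 14 ≡ 9; y = λ·(12 - 9) - 8 ≡ 5. → (9, 5)
4P: (9, 5) + (2, 9). λ = (9 - 5)/(2 - 9) ≡ 4/12 mod 19. 12⁻¹ ≡ 8 (mod 19) since 12·8 = 96 ≡ 1, so λ ≡ 13.
  x = λ² - 9 - 2 = 169 - 11 ≡ 6; y = λ·(9 - 6) - 5 ≡ 15. → (6, 15)
5P: (6, 15) + (2, 9). λ = (9 - 15)/(2 - 6) ≡ 13/15 mod 19. 15⁻¹ ≡ 14 (mod 19) since 15·14 = 210 ≡ 1, so λ ≡ 11.
  x = λ² - 6 - 2 = 121 - 8 ≡ 18; y = λ·(6 - 18) - 15 ≡ 5. → (18, 5)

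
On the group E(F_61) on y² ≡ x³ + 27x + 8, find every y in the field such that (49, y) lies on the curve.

x³ + 27x + 8 = 118980 ≡ 30 (mod 61).
30 is a non-residue mod 61; no y exists.

none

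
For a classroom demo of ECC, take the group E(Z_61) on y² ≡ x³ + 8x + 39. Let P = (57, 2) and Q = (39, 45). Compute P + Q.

(57, 2) + (39, 45). λ = (45 - 2)/(39 - 57) ≡ 43/43 mod 61. 43⁻¹ ≡ 44 (mod 61) since 43·44 = 1892 ≡ 1, so λ ≡ 1.
  x = λ² - 57 - 39 = 1 - 96 ≡ 27; y = λ·(57 - 27) - 2 ≡ 28. → (27, 28)

(27, 28)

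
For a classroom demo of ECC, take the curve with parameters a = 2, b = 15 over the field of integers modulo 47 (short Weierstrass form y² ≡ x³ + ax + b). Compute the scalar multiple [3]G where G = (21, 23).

Repeated addition: build up to 3G.
2G: tangent at (21, 23): λ = (3·21² + 2)/(2·23) ≡ 9/46. 46⁻¹ ≡ 46 (mod 47) since 46·46 = 2116 ≡ 1, so λ ≡ 9·46 ≡ 38.
  x = λ² - 21 - 21 = 1444 - 42 ≡ 39; y = λ·(21 - 39) - 23 ≡ 45. → (39, 45)
3G: (39, 45) + (21, 23). λ = (23 - 45)/(21 - 39) ≡ 25/29 mod 47. 29⁻¹ ≡ 13 (mod 47), so λ ≡ 43.
  x = λ² - 39 - 21 = 1849 - 60 ≡ 3; y = λ·(39 - 3) - 45 ≡ 46. → (3, 46)

(3, 46)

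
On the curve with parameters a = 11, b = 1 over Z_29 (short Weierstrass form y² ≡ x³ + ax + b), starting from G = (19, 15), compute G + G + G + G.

(22, 4)

Double-and-add on 4 = (100)₂. Start with G = (19, 15) for the leading 1-bit.
double: tangent at (19, 15): λ = (3·19² + 11)/(2·15) ≡ 21/1. 1⁻¹ ≡ 1 (mod 29), so λ ≡ 21·1 ≡ 21.
  x = λ² - 19 - 19 = 441 - 38 ≡ 26; y = λ·(19 - 26) - 15 ≡ 12. → (26, 12)
double: tangent at (26, 12): λ = (3·26² + 11)/(2·12) ≡ 9/24. 24⁻¹ ≡ 23 (mod 29), so λ ≡ 9·23 ≡ 4.
  x = λ² - 26 - 26 = 16 - 52 ≡ 22; y = λ·(26 - 22) - 12 ≡ 4. → (22, 4)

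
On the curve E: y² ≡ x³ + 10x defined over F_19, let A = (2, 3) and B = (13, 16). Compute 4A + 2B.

(1, 12)

First 4A:
Repeated addition: build up to 4A.
2A: tangent at (2, 3): λ = (3·2² + 10)/(2·3) ≡ 3/6. 6⁻¹ ≡ 16 (mod 19), so λ ≡ 3·16 ≡ 10.
  x = λ² - 2 - 2 = 100 - 4 ≡ 1; y = λ·(2 - 1) - 3 ≡ 7. → (1, 7)
3A: (1, 7) + (2, 3). λ = (3 - 7)/(2 - 1) ≡ 15/1 mod 19. 1⁻¹ ≡ 1 (mod 19) since 1·1 = 1 ≡ 1, so λ ≡ 15.
  x = λ² - 1 - 2 = 225 - 3 ≡ 13; y = λ·(1 - 13) - 7 ≡ 3. → (13, 3)
4A: (13, 3) + (2, 3). λ = (3 - 3)/(2 - 13) ≡ 0/8 mod 19. 8⁻¹ ≡ 12 (mod 19) since 8·12 = 96 ≡ 1, so λ ≡ 0.
  x = λ² - 13 - 2 = 0 - 15 ≡ 4; y = λ·(13 - 4) - 3 ≡ 16. → (4, 16)
4A = (4, 16).
Next 2B:
Repeated addition: build up to 2B.
2B: tangent at (13, 16): λ = (3·13² + 10)/(2·16) ≡ 4/13. 13⁻¹ ≡ 3 (mod 19), so λ ≡ 4·3 ≡ 12.
  x = λ² - 13 - 13 = 144 - 26 ≡ 4; y = λ·(13 - 4) - 16 ≡ 16. → (4, 16)
2B = (4, 16).
Finally 4A + 2B:
tangent at (4, 16): λ = (3·4² + 10)/(2·16) ≡ 1/13. 13⁻¹ ≡ 3 (mod 19), so λ ≡ 1·3 ≡ 3.
  x = λ² - 4 - 4 = 9 - 8 ≡ 1; y = λ·(4 - 1) - 16 ≡ 12. → (1, 12)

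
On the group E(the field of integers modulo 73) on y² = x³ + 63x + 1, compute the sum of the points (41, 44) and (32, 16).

(25, 22)

(41, 44) + (32, 16). λ = (16 - 44)/(32 - 41) ≡ 45/64 mod 73. 64⁻¹ ≡ 8 (mod 73) since 64·8 = 512 ≡ 1, so λ ≡ 68.
  x = λ² - 41 - 32 = 4624 - 73 ≡ 25; y = λ·(41 - 25) - 44 ≡ 22. → (25, 22)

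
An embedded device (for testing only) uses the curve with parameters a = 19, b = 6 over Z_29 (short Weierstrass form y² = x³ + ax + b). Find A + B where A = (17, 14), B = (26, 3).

(19, 11)

(17, 14) + (26, 3). λ = (3 - 14)/(26 - 17) ≡ 18/9 mod 29. 9⁻¹ ≡ 13 (mod 29), so λ ≡ 2.
  x = λ² - 17 - 26 = 4 - 43 ≡ 19; y = λ·(17 - 19) - 14 ≡ 11. → (19, 11)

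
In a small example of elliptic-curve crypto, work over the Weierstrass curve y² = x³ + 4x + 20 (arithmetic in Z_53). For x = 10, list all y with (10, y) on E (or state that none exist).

x³ + 4x + 20 = 1060 ≡ 0 (mod 53).
Only y = 0 satisfies y² ≡ 0.

0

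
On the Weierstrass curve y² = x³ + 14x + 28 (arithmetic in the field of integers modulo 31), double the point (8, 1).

(22, 14)

tangent at (8, 1): λ = (3·8² + 14)/(2·1) ≡ 20/2. 2⁻¹ ≡ 16 (mod 31), so λ ≡ 20·16 ≡ 10.
  x = λ² - 8 - 8 = 100 - 16 ≡ 22; y = λ·(8 - 22) - 1 ≡ 14. → (22, 14)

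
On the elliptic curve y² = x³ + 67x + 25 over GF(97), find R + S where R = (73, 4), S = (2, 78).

(73, 4) + (2, 78). λ = (78 - 4)/(2 - 73) ≡ 74/26 mod 97. 26⁻¹ ≡ 56 (mod 97), so λ ≡ 70.
  x = λ² - 73 - 2 = 4900 - 75 ≡ 72; y = λ·(73 - 72) - 4 ≡ 66. → (72, 66)

(72, 66)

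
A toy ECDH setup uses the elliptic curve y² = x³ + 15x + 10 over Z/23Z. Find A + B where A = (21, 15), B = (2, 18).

(2, 5)

(21, 15) + (2, 18). λ = (18 - 15)/(2 - 21) ≡ 3/4 mod 23. 4⁻¹ ≡ 6 (mod 23) since 4·6 = 24 ≡ 1, so λ ≡ 18.
  x = λ² - 21 - 2 = 324 - 23 ≡ 2; y = λ·(21 - 2) - 15 ≡ 5. → (2, 5)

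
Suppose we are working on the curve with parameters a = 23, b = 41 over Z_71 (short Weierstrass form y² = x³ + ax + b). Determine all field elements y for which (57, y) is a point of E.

x³ + 23x + 41 = 186545 ≡ 28 (mod 71).
28 is a non-residue mod 71; no y exists.

none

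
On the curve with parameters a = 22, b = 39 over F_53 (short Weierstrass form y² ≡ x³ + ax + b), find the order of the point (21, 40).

2P: tangent at (21, 40): λ = (3·21² + 22)/(2·40) ≡ 20/27. 27⁻¹ ≡ 2 (mod 53), so λ ≡ 20·2 ≡ 40.
  x = λ² - 21 - 21 = 1600 - 42 ≡ 21; y = λ·(21 - 21) - 40 ≡ 13. → (21, 13)
3P: (21, 13) + (21, 40): same x and y₁ ≡ -y₂, so the sum is O.
3P = O, so the order is 3.

3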